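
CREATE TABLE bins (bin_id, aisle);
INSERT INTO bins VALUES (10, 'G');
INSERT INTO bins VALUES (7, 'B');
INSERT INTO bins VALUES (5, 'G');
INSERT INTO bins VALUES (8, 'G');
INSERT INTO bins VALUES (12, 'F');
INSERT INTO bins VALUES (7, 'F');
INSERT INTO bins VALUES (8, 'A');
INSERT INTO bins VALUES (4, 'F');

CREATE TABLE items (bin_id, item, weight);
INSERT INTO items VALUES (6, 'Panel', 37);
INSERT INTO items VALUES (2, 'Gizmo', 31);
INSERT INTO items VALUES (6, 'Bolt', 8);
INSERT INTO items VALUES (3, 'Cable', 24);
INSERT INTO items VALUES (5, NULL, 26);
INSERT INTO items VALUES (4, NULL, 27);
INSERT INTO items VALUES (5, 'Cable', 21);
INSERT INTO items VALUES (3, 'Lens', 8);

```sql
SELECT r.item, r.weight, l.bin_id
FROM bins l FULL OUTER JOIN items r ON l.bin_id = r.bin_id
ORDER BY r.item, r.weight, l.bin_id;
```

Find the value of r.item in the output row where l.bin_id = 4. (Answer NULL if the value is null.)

FULL OUTER JOIN keeps every row from both sides; unmatched rows get NULL for the other side's columns.
Matching on l.bin_id = r.bin_id.
Matched pairs: 3; unmatched l rows kept: 6; unmatched r rows kept: 5.

NULL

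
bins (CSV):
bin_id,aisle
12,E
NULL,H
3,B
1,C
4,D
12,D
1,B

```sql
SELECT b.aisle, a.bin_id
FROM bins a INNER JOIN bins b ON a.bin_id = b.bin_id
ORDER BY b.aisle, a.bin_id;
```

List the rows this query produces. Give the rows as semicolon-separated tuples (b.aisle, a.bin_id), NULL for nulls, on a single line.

(B, 1); (B, 1); (B, 3); (C, 1); (C, 1); (D, 4); (D, 12); (D, 12); (E, 12); (E, 12)

INNER JOIN keeps only pairs where the ON condition holds.
Matching on a.bin_id = b.bin_id. A NULL in a compared column never satisfies the condition.
- bin_id=12: 2 matching b row(s), so 2 row(s) emitted.
- bin_id=NULL: no matching b row, dropped.
- bin_id=3: 1 matching b row(s), so 1 row(s) emitted.
- bin_id=1: 2 matching b row(s), so 2 row(s) emitted.
- bin_id=4: 1 matching b row(s), so 1 row(s) emitted.
- bin_id=12: 2 matching b row(s), so 2 row(s) emitted.
- bin_id=1: 2 matching b row(s), so 2 row(s) emitted.
After projecting and ordering:
b.aisle | a.bin_id
B | 1
B | 1
B | 3
C | 1
C | 1
D | 4
D | 12
D | 12
E | 12
E | 12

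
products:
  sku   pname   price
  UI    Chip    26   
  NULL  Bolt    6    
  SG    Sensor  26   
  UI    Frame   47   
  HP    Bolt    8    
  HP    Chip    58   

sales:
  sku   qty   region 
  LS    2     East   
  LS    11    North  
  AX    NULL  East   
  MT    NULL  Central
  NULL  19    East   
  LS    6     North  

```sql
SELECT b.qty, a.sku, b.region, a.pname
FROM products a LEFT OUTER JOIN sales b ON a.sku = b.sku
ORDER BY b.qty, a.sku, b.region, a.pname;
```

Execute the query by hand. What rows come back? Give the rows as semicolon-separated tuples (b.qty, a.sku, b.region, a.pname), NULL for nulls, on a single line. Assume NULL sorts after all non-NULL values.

(NULL, HP, NULL, Bolt); (NULL, HP, NULL, Chip); (NULL, SG, NULL, Sensor); (NULL, UI, NULL, Chip); (NULL, UI, NULL, Frame); (NULL, NULL, NULL, Bolt)

LEFT JOIN keeps every row from `products`; unmatched rows get NULL for `sales`'s columns.
Matching on a.sku = b.sku. A NULL in a compared column never satisfies the condition.
Matched pairs: 0; unmatched a rows kept: 6.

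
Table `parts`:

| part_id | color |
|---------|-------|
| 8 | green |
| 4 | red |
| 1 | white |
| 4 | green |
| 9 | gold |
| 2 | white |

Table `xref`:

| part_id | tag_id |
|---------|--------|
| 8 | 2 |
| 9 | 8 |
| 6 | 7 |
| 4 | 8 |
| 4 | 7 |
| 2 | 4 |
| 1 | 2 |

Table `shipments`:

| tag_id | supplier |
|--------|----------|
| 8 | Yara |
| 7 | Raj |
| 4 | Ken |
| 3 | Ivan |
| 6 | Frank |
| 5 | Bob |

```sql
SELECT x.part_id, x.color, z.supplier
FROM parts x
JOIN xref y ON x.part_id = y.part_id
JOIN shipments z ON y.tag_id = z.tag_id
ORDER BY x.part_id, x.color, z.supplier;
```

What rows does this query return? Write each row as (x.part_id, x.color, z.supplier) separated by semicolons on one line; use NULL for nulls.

(2, white, Ken); (4, green, Raj); (4, green, Yara); (4, red, Raj); (4, red, Yara); (9, gold, Yara)

Step 1 — x INNER JOIN y on part_id → 8 row(s).
Then INNER JOIN `shipments z` on tag_id: keep only rows whose y.tag_id appears in z.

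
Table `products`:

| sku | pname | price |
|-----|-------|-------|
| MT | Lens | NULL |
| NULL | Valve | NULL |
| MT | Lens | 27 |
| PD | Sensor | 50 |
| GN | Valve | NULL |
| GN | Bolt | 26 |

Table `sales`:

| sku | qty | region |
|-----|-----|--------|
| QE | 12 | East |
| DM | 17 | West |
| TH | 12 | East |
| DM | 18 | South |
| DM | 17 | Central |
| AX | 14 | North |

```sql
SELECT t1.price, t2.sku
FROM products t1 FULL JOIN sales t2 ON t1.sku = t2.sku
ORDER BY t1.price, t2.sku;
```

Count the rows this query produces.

FULL OUTER JOIN keeps every row from both sides; unmatched rows get NULL for the other side's columns.
Matching on t1.sku = t2.sku. A NULL in a compared column never satisfies the condition.
Matched pairs: 0; unmatched t1 rows kept: 6; unmatched t2 rows kept: 6.
Total: 0 matched + 12 padded = 12 rows.

12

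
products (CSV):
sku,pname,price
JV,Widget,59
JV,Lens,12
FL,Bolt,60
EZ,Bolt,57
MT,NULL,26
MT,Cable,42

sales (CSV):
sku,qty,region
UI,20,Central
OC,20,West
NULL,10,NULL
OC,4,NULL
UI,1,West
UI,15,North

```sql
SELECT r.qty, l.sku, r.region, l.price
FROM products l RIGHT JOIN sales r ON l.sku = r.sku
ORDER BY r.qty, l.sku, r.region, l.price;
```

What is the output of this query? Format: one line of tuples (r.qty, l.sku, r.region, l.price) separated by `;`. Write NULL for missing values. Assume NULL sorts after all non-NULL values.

RIGHT JOIN keeps every row from `sales`; unmatched rows get NULL for `products`'s columns.
Matching on l.sku = r.sku. A NULL in a compared column never satisfies the condition.
- l row (sku=JV): no match.
- l row (sku=JV): no match.
- l row (sku=FL): no match.
- l row (sku=EZ): no match.
- l row (sku=MT): no match.
- l row (sku=MT): no match.
- 6 r row(s) had no l match → kept, l columns NULL.
After projecting and ordering:
r.qty | l.sku | r.region | l.price
1 | NULL | West | NULL
4 | NULL | NULL | NULL
10 | NULL | NULL | NULL
15 | NULL | North | NULL
20 | NULL | Central | NULL
20 | NULL | West | NULL

(1, NULL, West, NULL); (4, NULL, NULL, NULL); (10, NULL, NULL, NULL); (15, NULL, North, NULL); (20, NULL, Central, NULL); (20, NULL, West, NULL)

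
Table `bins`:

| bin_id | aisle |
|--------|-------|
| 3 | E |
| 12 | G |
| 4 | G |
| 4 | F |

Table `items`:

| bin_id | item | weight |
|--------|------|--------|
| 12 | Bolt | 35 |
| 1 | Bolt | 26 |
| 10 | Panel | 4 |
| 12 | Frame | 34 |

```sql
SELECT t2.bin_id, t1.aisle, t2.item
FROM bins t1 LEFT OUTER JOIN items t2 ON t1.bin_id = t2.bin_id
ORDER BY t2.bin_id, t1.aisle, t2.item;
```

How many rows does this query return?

LEFT JOIN keeps every row from `bins`; unmatched rows get NULL for `items`'s columns.
Matching on t1.bin_id = t2.bin_id.
- t1 (bin_id=3) has no partner → padded with NULL.
- t1 (bin_id=12) pairs with 2 row(s) of t2.
- t1 (bin_id=4) has no partner → padded with NULL.
- t1 (bin_id=4) has no partner → padded with NULL.
Total: 2 matched + 3 padded = 5 rows.

5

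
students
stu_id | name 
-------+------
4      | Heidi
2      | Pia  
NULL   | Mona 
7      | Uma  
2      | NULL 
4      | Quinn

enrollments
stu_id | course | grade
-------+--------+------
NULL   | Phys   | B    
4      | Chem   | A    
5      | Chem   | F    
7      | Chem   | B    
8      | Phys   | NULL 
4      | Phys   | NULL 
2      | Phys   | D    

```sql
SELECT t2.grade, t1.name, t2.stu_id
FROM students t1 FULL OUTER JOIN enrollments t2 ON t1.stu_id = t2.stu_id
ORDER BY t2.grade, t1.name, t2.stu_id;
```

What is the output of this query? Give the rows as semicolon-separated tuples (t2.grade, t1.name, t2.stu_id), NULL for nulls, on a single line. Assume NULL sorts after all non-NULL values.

(A, Heidi, 4); (A, Quinn, 4); (B, Uma, 7); (B, NULL, NULL); (D, Pia, 2); (D, NULL, 2); (F, NULL, 5); (NULL, Heidi, 4); (NULL, Mona, NULL); (NULL, Quinn, 4); (NULL, NULL, 8)

FULL OUTER JOIN keeps every row from both sides; unmatched rows get NULL for the other side's columns.
Matching on t1.stu_id = t2.stu_id. A NULL in a compared column never satisfies the condition.
- t1 (stu_id=4) pairs with 2 row(s) of t2.
- t1 (stu_id=2) pairs with 1 row(s) of t2.
- t1 (stu_id=NULL) has no partner → padded with NULL.
- t1 (stu_id=7) pairs with 1 row(s) of t2.
- t1 (stu_id=2) pairs with 1 row(s) of t2.
- t1 (stu_id=4) pairs with 2 row(s) of t2.
- 3 t2 row(s) had no t1 match → kept, t1 columns NULL.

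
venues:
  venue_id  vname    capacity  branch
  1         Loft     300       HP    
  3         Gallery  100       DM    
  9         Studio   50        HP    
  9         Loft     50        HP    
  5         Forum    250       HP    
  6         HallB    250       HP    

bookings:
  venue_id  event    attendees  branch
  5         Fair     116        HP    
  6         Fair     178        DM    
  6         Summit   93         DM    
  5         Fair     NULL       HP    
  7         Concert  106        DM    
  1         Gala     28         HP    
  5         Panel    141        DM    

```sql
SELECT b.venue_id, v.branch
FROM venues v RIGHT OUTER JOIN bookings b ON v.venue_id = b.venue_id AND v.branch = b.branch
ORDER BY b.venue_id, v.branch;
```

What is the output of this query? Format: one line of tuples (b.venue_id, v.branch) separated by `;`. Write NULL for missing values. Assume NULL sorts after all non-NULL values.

RIGHT JOIN keeps every row from `bookings`; unmatched rows get NULL for `venues`'s columns.
Matching on v.venue_id = b.venue_id AND v.branch = b.branch.
- v[0] venue_id=1, branch=HP → 1 match(es) in b → 1 row(s).
- v[1] venue_id=3, branch=DM → no match.
- v[2] venue_id=9, branch=HP → no match.
- v[3] venue_id=9, branch=HP → no match.
- v[4] venue_id=5, branch=HP → 2 match(es) in b → 2 row(s).
- v[5] venue_id=6, branch=HP → no match.
- 4 row(s) from b found no v partner → padded with NULL.
After projecting and ordering:
b.venue_id | v.branch
1 | HP
5 | HP
5 | HP
5 | NULL
6 | NULL
6 | NULL
7 | NULL

(1, HP); (5, HP); (5, HP); (5, NULL); (6, NULL); (6, NULL); (7, NULL)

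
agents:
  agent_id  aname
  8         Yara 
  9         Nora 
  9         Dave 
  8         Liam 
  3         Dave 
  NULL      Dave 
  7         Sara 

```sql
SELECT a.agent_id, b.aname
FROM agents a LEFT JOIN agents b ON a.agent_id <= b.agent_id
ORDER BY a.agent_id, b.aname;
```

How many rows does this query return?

LEFT JOIN keeps every row from `agents a`; unmatched rows get NULL for `agents b`'s columns.
Matching on a.agent_id <= b.agent_id. A NULL in a compared column never satisfies the condition.
- agent_id=8: 4 matching b row(s), so 4 row(s) emitted.
- agent_id=9: 2 matching b row(s), so 2 row(s) emitted.
- agent_id=9: 2 matching b row(s), so 2 row(s) emitted.
- agent_id=8: 4 matching b row(s), so 4 row(s) emitted.
- agent_id=3: 6 matching b row(s), so 6 row(s) emitted.
- agent_id=NULL: no b row matches, row kept with b columns NULL.
- agent_id=7: 5 matching b row(s), so 5 row(s) emitted.
Total: 23 matched + 1 padded = 24 rows.

24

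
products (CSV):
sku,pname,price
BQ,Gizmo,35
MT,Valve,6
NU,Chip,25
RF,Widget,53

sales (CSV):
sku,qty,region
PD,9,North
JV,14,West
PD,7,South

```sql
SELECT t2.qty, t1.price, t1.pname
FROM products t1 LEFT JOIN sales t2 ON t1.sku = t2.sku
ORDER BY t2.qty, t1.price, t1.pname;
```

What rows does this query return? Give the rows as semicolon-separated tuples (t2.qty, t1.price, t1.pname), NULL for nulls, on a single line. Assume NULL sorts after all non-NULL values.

(NULL, 6, Valve); (NULL, 25, Chip); (NULL, 35, Gizmo); (NULL, 53, Widget)

LEFT JOIN keeps every row from `products`; unmatched rows get NULL for `sales`'s columns.
Matching on t1.sku = t2.sku.
- t1[0] sku=BQ → no match; kept with NULLs on the t2 side.
- t1[1] sku=MT → no match; kept with NULLs on the t2 side.
- t1[2] sku=NU → no match; kept with NULLs on the t2 side.
- t1[3] sku=RF → no match; kept with NULLs on the t2 side.
After projecting and ordering:
t2.qty | t1.price | t1.pname
NULL | 6 | Valve
NULL | 25 | Chip
NULL | 35 | Gizmo
NULL | 53 | Widget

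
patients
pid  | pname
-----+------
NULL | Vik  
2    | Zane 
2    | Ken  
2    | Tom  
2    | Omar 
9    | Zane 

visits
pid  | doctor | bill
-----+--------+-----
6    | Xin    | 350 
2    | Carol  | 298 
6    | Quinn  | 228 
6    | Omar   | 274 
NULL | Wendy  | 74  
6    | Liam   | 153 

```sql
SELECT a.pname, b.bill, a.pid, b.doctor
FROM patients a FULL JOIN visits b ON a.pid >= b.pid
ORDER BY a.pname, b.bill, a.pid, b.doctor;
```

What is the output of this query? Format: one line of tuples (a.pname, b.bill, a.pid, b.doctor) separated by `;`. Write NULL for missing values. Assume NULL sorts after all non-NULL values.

(Ken, 298, 2, Carol); (Omar, 298, 2, Carol); (Tom, 298, 2, Carol); (Vik, NULL, NULL, NULL); (Zane, 153, 9, Liam); (Zane, 228, 9, Quinn); (Zane, 274, 9, Omar); (Zane, 298, 2, Carol); (Zane, 298, 9, Carol); (Zane, 350, 9, Xin); (NULL, 74, NULL, Wendy)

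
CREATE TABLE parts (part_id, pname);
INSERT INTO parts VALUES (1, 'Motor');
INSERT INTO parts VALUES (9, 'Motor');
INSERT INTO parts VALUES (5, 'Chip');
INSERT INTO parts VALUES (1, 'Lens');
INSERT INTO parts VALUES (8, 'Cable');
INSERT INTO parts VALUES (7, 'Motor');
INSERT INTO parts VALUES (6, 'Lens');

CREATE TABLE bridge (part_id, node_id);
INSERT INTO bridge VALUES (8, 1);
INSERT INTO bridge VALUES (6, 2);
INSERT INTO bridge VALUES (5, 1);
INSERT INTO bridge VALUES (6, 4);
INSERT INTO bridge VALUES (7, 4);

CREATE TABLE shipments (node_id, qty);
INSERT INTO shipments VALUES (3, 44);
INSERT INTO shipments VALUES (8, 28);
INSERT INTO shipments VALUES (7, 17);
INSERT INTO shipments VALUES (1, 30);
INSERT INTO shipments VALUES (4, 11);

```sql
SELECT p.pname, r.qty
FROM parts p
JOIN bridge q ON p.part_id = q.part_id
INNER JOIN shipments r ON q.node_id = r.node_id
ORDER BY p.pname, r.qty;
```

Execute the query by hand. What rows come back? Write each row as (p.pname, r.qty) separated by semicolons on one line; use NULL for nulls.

Evaluate left to right. First `parts p INNER JOIN bridge q` on part_id: 5 row(s).
Then INNER JOIN `shipments r` on node_id: keep only rows whose q.node_id appears in r.

(Cable, 30); (Chip, 30); (Lens, 11); (Motor, 11)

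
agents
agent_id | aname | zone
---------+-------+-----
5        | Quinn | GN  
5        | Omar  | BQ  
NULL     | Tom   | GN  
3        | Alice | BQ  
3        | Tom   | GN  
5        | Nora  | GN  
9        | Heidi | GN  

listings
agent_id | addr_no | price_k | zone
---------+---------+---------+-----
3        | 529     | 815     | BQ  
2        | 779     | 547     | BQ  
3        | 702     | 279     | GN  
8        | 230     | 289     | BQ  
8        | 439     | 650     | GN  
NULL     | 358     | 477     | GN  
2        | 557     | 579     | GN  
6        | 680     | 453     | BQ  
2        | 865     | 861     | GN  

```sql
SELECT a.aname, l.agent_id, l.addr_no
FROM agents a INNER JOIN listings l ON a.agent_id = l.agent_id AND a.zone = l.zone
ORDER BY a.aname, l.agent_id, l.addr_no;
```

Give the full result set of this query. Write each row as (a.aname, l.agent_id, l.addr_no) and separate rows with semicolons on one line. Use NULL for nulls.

INNER JOIN keeps only pairs where the ON condition holds.
Matching on a.agent_id = l.agent_id AND a.zone = l.zone. A NULL in a compared column never satisfies the condition.
- a row (agent_id=5, zone=GN): no match → dropped.
- a row (agent_id=5, zone=BQ): no match → dropped.
- a row (agent_id=NULL, zone=GN): no match → dropped.
- a row (agent_id=3, zone=BQ): matches 1 l row(s) → 1 output row(s).
- a row (agent_id=3, zone=GN): matches 1 l row(s) → 1 output row(s).
- a row (agent_id=5, zone=GN): no match → dropped.
- a row (agent_id=9, zone=GN): no match → dropped.
After projecting and ordering:
a.aname | l.agent_id | l.addr_no
Alice | 3 | 529
Tom | 3 | 702

(Alice, 3, 529); (Tom, 3, 702)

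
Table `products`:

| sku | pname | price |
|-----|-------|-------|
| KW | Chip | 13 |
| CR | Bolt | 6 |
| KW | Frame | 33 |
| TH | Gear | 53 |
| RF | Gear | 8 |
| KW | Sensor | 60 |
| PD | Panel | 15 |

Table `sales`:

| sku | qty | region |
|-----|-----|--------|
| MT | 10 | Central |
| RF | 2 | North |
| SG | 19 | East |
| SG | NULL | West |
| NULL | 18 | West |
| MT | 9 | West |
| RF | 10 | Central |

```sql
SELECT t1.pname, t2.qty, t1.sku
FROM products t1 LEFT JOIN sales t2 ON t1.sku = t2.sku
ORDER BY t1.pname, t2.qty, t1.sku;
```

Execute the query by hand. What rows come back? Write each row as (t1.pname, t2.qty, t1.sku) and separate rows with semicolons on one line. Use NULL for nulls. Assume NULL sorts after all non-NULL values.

(Bolt, NULL, CR); (Chip, NULL, KW); (Frame, NULL, KW); (Gear, 2, RF); (Gear, 10, RF); (Gear, NULL, TH); (Panel, NULL, PD); (Sensor, NULL, KW)

LEFT JOIN keeps every row from `products`; unmatched rows get NULL for `sales`'s columns.
Matching on t1.sku = t2.sku. A NULL in a compared column never satisfies the condition.
Matched pairs: 2; unmatched t1 rows kept: 6.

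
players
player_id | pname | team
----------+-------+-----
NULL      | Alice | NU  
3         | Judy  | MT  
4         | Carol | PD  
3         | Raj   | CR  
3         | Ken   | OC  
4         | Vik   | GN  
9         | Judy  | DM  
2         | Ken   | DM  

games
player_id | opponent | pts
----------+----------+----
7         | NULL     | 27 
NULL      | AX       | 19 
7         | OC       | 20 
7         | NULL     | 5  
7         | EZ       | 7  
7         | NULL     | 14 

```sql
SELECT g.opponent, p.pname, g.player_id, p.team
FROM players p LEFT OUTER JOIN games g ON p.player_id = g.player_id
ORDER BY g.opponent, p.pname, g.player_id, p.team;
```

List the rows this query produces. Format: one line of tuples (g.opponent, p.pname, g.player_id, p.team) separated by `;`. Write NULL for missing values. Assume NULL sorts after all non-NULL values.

LEFT JOIN keeps every row from `players`; unmatched rows get NULL for `games`'s columns.
Matching on p.player_id = g.player_id. A NULL in a compared column never satisfies the condition.
Matched pairs: 0; unmatched p rows kept: 8.

(NULL, Alice, NULL, NU); (NULL, Carol, NULL, PD); (NULL, Judy, NULL, DM); (NULL, Judy, NULL, MT); (NULL, Ken, NULL, DM); (NULL, Ken, NULL, OC); (NULL, Raj, NULL, CR); (NULL, Vik, NULL, GN)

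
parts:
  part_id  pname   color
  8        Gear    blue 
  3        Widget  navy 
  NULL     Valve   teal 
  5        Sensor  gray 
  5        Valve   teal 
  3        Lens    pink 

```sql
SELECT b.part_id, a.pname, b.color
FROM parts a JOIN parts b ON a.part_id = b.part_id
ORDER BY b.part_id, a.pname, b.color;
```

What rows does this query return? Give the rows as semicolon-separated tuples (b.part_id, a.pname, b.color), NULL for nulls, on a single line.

INNER JOIN keeps only pairs where the ON condition holds.
Matching on a.part_id = b.part_id. A NULL in a compared column never satisfies the condition.
- a[0] part_id=8 → 1 match(es) in b → 1 row(s).
- a[1] part_id=3 → 2 match(es) in b → 2 row(s).
- a[2] part_id=NULL → no match; dropped.
- a[3] part_id=5 → 2 match(es) in b → 2 row(s).
- a[4] part_id=5 → 2 match(es) in b → 2 row(s).
- a[5] part_id=3 → 2 match(es) in b → 2 row(s).
After projecting and ordering:
b.part_id | a.pname | b.color
3 | Lens | navy
3 | Lens | pink
3 | Widget | navy
3 | Widget | pink
5 | Sensor | gray
5 | Sensor | teal
5 | Valve | gray
5 | Valve | teal
8 | Gear | blue

(3, Lens, navy); (3, Lens, pink); (3, Widget, navy); (3, Widget, pink); (5, Sensor, gray); (5, Sensor, teal); (5, Valve, gray); (5, Valve, teal); (8, Gear, blue)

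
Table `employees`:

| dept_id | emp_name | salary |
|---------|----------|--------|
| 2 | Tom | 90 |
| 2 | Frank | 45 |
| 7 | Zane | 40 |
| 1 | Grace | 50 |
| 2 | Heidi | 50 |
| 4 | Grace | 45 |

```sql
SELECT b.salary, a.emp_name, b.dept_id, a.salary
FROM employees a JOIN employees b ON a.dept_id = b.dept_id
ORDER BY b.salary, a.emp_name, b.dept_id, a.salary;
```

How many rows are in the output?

12

INNER JOIN keeps only pairs where the ON condition holds.
Matching on a.dept_id = b.dept_id.
Matched pairs: 12.
Total: 12 rows.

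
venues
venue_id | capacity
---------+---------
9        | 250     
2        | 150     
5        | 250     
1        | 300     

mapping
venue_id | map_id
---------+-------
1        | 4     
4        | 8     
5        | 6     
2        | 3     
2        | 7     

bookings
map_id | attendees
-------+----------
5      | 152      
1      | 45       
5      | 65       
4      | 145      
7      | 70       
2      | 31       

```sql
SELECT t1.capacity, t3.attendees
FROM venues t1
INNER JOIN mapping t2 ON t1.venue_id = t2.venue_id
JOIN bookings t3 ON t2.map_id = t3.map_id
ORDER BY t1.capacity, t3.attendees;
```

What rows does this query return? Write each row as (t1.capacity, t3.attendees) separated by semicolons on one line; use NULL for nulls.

(150, 70); (300, 145)

Step 1 — t1 INNER JOIN t2 on venue_id → 4 row(s).
Then INNER JOIN `bookings t3` on map_id: keep only rows whose t2.map_id appears in t3.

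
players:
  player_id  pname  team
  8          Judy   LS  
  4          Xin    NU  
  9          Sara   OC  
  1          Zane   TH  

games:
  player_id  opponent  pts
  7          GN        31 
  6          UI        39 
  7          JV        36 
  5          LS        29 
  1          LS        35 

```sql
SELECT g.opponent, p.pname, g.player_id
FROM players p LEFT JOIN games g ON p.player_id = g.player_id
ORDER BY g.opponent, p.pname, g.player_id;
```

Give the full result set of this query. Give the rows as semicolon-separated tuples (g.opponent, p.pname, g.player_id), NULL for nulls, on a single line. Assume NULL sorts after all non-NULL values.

LEFT JOIN keeps every row from `players`; unmatched rows get NULL for `games`'s columns.
Matching on p.player_id = g.player_id.
- p row (player_id=8): no match → kept, g columns NULL.
- p row (player_id=4): no match → kept, g columns NULL.
- p row (player_id=9): no match → kept, g columns NULL.
- p row (player_id=1): matches 1 g row(s) → 1 output row(s).
After projecting and ordering:
g.opponent | p.pname | g.player_id
LS | Zane | 1
NULL | Judy | NULL
NULL | Sara | NULL
NULL | Xin | NULL

(LS, Zane, 1); (NULL, Judy, NULL); (NULL, Sara, NULL); (NULL, Xin, NULL)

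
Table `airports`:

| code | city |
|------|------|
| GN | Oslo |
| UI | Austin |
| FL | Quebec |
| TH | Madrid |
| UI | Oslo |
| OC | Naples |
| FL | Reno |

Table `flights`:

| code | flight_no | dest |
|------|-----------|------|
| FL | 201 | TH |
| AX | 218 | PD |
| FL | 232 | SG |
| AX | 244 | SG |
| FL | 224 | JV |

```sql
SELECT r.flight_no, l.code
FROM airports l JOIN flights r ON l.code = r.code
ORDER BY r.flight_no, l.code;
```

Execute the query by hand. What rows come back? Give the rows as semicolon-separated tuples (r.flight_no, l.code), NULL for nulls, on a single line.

INNER JOIN keeps only pairs where the ON condition holds.
Matching on l.code = r.code.
- code=GN: no matching r row, dropped.
- code=UI: no matching r row, dropped.
- code=FL: 3 matching r row(s), so 3 row(s) emitted.
- code=TH: no matching r row, dropped.
- code=UI: no matching r row, dropped.
- code=OC: no matching r row, dropped.
- code=FL: 3 matching r row(s), so 3 row(s) emitted.
After projecting and ordering:
r.flight_no | l.code
201 | FL
201 | FL
224 | FL
224 | FL
232 | FL
232 | FL

(201, FL); (201, FL); (224, FL); (224, FL); (232, FL); (232, FL)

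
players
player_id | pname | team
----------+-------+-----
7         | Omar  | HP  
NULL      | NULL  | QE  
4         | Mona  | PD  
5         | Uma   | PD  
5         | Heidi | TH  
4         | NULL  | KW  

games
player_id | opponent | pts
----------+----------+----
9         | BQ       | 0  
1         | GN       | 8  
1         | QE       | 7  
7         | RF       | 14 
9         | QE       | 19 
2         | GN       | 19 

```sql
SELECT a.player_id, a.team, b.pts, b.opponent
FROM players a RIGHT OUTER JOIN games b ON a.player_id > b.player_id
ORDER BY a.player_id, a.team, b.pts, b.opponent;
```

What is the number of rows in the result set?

RIGHT JOIN keeps every row from `games`; unmatched rows get NULL for `players`'s columns.
Matching on a.player_id > b.player_id. A NULL in a compared column never satisfies the condition.
Matched pairs: 15; unmatched b rows kept: 3.
Total: 15 matched + 3 padded = 18 rows.

18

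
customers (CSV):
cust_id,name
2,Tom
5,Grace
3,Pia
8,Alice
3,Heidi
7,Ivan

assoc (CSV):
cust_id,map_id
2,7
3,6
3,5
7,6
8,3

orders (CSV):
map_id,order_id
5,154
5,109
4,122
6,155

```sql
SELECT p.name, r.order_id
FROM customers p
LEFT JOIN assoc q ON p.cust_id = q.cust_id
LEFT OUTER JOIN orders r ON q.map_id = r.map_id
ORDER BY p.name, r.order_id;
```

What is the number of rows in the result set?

10

Joins associate left-to-right: customers LEFT JOIN assoc on cust_id gives 8 intermediate row(s).
Then LEFT JOIN `orders r` on map_id: each of those 8 rows is kept; rows whose q.map_id has no match in r get NULL for r's columns.
Result: 10 row(s).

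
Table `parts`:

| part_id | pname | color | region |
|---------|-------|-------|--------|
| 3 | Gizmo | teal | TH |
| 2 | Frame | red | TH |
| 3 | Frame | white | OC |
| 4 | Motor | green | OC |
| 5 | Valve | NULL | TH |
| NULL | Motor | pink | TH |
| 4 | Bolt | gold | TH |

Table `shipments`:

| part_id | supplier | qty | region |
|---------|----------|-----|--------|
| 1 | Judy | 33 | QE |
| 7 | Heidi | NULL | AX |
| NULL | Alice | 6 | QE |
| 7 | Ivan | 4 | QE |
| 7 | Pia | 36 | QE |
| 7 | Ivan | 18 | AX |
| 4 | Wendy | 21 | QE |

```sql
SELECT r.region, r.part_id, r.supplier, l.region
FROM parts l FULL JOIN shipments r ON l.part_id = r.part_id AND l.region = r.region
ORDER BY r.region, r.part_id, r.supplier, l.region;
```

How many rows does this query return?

14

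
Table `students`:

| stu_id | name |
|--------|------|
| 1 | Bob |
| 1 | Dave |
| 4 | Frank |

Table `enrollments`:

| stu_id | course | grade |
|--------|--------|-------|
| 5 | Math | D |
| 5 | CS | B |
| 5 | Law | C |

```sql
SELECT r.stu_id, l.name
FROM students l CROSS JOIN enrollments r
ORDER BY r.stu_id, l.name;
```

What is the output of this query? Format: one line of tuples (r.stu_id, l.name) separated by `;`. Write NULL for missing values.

(5, Bob); (5, Bob); (5, Bob); (5, Dave); (5, Dave); (5, Dave); (5, Frank); (5, Frank); (5, Frank)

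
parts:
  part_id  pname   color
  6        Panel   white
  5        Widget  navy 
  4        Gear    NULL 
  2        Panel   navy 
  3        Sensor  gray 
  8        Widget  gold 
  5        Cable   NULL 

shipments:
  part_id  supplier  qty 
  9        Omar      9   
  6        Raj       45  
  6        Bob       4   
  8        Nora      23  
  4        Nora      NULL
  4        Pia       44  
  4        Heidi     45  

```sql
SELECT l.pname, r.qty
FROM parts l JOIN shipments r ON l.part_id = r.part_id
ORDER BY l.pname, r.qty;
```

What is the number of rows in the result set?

6

INNER JOIN keeps only pairs where the ON condition holds.
Matching on l.part_id = r.part_id.
Matched pairs: 6.
Total: 6 rows.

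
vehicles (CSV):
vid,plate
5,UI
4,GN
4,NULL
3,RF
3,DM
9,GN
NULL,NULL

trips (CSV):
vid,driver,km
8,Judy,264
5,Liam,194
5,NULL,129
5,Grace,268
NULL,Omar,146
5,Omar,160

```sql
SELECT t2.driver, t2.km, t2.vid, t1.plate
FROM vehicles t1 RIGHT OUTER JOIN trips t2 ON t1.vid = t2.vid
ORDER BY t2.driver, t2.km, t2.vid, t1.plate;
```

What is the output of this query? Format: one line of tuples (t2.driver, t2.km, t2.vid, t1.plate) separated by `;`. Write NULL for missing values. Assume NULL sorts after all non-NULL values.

(Grace, 268, 5, UI); (Judy, 264, 8, NULL); (Liam, 194, 5, UI); (Omar, 146, NULL, NULL); (Omar, 160, 5, UI); (NULL, 129, 5, UI)

RIGHT JOIN keeps every row from `trips`; unmatched rows get NULL for `vehicles`'s columns.
Matching on t1.vid = t2.vid. A NULL in a compared column never satisfies the condition.
Matched pairs: 4; unmatched t2 rows kept: 2.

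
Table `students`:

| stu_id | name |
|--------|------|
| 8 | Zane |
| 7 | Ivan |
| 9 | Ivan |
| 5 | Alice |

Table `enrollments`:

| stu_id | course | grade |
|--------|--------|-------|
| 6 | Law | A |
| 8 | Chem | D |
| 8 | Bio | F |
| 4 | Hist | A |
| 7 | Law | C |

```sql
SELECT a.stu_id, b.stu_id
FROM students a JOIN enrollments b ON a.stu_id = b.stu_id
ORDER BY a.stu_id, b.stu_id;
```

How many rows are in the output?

INNER JOIN keeps only pairs where the ON condition holds.
Matching on a.stu_id = b.stu_id.
- a[0] stu_id=8 → 2 match(es) in b → 2 row(s).
- a[1] stu_id=7 → 1 match(es) in b → 1 row(s).
- a[2] stu_id=9 → no match; dropped.
- a[3] stu_id=5 → no match; dropped.
Total: 3 rows.

3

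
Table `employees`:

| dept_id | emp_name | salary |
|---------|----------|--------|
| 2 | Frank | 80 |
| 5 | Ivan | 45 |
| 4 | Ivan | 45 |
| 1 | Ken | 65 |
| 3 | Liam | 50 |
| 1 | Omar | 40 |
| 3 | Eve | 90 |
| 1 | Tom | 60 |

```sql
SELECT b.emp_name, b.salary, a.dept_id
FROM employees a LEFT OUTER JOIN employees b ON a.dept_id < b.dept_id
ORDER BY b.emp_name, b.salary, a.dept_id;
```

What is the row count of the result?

25

LEFT JOIN keeps every row from `employees a`; unmatched rows get NULL for `employees b`'s columns.
Matching on a.dept_id < b.dept_id.
- a (dept_id=2) pairs with 4 row(s) of b.
- a (dept_id=5) has no partner → padded with NULL.
- a (dept_id=4) pairs with 1 row(s) of b.
- a (dept_id=1) pairs with 5 row(s) of b.
- a (dept_id=3) pairs with 2 row(s) of b.
- a (dept_id=1) pairs with 5 row(s) of b.
- a (dept_id=3) pairs with 2 row(s) of b.
- a (dept_id=1) pairs with 5 row(s) of b.
Total: 24 matched + 1 padded = 25 rows.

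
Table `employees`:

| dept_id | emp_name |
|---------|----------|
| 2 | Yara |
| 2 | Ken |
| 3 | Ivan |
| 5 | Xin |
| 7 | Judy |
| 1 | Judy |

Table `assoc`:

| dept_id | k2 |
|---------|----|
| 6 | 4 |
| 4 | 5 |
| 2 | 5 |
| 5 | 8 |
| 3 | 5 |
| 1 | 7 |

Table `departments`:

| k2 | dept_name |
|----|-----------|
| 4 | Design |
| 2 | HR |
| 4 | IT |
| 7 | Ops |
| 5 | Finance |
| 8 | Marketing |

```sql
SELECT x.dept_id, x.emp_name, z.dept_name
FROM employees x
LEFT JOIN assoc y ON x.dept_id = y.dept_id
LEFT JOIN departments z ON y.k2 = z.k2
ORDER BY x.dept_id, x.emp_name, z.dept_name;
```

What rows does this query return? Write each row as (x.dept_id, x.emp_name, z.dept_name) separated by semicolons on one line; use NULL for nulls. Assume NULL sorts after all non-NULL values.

(1, Judy, Ops); (2, Ken, Finance); (2, Yara, Finance); (3, Ivan, Finance); (5, Xin, Marketing); (7, Judy, NULL)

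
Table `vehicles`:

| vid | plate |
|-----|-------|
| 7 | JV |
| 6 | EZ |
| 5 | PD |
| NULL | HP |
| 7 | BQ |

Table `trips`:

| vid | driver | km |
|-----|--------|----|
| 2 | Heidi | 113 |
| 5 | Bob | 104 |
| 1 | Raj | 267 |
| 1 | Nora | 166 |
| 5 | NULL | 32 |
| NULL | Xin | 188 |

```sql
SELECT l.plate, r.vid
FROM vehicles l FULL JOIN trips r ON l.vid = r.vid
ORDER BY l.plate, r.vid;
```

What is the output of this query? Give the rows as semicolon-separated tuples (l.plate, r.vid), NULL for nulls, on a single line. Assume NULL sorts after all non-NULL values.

FULL OUTER JOIN keeps every row from both sides; unmatched rows get NULL for the other side's columns.
Matching on l.vid = r.vid. A NULL in a compared column never satisfies the condition.
Matched pairs: 2; unmatched l rows kept: 4; unmatched r rows kept: 4.

(BQ, NULL); (EZ, NULL); (HP, NULL); (JV, NULL); (PD, 5); (PD, 5); (NULL, 1); (NULL, 1); (NULL, 2); (NULL, NULL)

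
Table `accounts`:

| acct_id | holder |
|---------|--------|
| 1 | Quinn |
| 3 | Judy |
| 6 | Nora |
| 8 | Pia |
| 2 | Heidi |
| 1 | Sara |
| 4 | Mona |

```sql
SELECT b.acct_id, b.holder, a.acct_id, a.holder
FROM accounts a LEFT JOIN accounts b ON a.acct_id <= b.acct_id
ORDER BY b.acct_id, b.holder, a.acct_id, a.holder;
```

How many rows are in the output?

29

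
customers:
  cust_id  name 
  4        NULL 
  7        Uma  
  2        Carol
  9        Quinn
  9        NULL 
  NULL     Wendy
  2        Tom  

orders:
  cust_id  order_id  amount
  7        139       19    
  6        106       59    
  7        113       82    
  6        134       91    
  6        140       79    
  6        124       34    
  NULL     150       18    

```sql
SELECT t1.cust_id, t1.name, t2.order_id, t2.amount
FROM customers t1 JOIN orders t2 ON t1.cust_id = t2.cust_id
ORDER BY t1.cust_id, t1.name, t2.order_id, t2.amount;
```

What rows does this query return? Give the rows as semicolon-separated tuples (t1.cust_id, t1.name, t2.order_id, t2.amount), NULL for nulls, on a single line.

INNER JOIN keeps only pairs where the ON condition holds.
Matching on t1.cust_id = t2.cust_id. A NULL in a compared column never satisfies the condition.
Matched pairs: 2.

(7, Uma, 113, 82); (7, Uma, 139, 19)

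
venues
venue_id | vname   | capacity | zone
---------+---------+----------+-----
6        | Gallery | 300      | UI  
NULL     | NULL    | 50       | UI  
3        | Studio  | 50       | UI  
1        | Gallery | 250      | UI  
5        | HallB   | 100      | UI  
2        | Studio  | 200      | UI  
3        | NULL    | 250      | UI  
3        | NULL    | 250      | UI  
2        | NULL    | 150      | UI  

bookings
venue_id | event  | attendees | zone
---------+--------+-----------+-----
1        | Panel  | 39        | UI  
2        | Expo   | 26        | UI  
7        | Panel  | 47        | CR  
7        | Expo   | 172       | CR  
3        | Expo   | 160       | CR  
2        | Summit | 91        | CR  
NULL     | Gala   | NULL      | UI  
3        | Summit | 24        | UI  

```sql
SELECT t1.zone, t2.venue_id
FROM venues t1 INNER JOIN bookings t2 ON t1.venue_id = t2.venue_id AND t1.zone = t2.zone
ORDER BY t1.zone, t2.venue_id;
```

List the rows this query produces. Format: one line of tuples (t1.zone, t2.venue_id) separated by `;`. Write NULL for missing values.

(UI, 1); (UI, 2); (UI, 2); (UI, 3); (UI, 3); (UI, 3)

INNER JOIN keeps only pairs where the ON condition holds.
Matching on t1.venue_id = t2.venue_id AND t1.zone = t2.zone. A NULL in a compared column never satisfies the condition.
- t1 row (venue_id=6, zone=UI): no match → dropped.
- t1 row (venue_id=NULL, zone=UI): no match → dropped.
- t1 row (venue_id=3, zone=UI): matches 1 t2 row(s) → 1 output row(s).
- t1 row (venue_id=1, zone=UI): matches 1 t2 row(s) → 1 output row(s).
- t1 row (venue_id=5, zone=UI): no match → dropped.
- t1 row (venue_id=2, zone=UI): matches 1 t2 row(s) → 1 output row(s).
- t1 row (venue_id=3, zone=UI): matches 1 t2 row(s) → 1 output row(s).
- t1 row (venue_id=3, zone=UI): matches 1 t2 row(s) → 1 output row(s).
- t1 row (venue_id=2, zone=UI): matches 1 t2 row(s) → 1 output row(s).
After projecting and ordering:
t1.zone | t2.venue_id
UI | 1
UI | 2
UI | 2
UI | 3
UI | 3
UI | 3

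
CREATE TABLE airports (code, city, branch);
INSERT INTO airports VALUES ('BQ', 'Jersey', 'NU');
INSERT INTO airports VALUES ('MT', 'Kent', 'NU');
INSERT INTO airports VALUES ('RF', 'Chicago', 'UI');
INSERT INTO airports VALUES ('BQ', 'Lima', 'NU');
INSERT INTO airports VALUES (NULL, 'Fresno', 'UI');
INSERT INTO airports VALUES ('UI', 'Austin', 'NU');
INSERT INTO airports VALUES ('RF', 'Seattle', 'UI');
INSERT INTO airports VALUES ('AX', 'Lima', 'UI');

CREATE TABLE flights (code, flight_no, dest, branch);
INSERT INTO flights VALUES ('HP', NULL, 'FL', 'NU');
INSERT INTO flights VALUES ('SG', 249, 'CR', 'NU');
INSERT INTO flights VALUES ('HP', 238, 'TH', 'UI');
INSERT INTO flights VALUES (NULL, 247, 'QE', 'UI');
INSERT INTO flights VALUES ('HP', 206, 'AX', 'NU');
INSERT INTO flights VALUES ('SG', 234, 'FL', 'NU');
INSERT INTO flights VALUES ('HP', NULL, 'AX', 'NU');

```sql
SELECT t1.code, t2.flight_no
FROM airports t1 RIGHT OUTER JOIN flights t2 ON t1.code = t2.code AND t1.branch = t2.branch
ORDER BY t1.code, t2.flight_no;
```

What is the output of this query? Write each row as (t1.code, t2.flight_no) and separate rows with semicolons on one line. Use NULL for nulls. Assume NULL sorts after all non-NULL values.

(NULL, 206); (NULL, 234); (NULL, 238); (NULL, 247); (NULL, 249); (NULL, NULL); (NULL, NULL)

RIGHT JOIN keeps every row from `flights`; unmatched rows get NULL for `airports`'s columns.
Matching on t1.code = t2.code AND t1.branch = t2.branch. A NULL in a compared column never satisfies the condition.
- code=BQ, branch=NU: no matching t2 row.
- code=MT, branch=NU: no matching t2 row.
- code=RF, branch=UI: no matching t2 row.
- code=BQ, branch=NU: no matching t2 row.
- code=NULL, branch=UI: no matching t2 row.
- code=UI, branch=NU: no matching t2 row.
- code=RF, branch=UI: no matching t2 row.
- code=AX, branch=UI: no matching t2 row.
- 7 t2 row(s) had no t1 match → kept, t1 columns NULL.
After projecting and ordering:
t1.code | t2.flight_no
NULL | 206
NULL | 234
NULL | 238
NULL | 247
NULL | 249
NULL | NULL
NULL | NULL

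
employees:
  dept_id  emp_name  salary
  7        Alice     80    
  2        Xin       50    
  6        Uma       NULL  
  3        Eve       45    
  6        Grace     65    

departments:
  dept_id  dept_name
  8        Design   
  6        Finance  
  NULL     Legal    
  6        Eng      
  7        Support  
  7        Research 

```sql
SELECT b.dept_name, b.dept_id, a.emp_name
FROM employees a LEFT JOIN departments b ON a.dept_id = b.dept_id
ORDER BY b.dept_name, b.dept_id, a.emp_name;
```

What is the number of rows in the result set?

8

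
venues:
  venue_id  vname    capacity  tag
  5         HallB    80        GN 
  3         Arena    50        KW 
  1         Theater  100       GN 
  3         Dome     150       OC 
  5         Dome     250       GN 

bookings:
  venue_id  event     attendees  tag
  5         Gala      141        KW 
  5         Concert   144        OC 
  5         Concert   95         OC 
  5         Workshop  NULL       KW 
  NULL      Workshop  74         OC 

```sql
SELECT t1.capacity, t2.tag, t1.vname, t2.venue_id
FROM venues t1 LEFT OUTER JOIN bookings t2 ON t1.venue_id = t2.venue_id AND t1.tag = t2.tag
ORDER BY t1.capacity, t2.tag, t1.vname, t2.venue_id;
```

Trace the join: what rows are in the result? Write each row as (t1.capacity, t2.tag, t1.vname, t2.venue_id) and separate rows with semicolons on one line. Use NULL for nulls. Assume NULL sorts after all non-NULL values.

(50, NULL, Arena, NULL); (80, NULL, HallB, NULL); (100, NULL, Theater, NULL); (150, NULL, Dome, NULL); (250, NULL, Dome, NULL)

LEFT JOIN keeps every row from `venues`; unmatched rows get NULL for `bookings`'s columns.
Matching on t1.venue_id = t2.venue_id AND t1.tag = t2.tag. A NULL in a compared column never satisfies the condition.
Matched pairs: 0; unmatched t1 rows kept: 5.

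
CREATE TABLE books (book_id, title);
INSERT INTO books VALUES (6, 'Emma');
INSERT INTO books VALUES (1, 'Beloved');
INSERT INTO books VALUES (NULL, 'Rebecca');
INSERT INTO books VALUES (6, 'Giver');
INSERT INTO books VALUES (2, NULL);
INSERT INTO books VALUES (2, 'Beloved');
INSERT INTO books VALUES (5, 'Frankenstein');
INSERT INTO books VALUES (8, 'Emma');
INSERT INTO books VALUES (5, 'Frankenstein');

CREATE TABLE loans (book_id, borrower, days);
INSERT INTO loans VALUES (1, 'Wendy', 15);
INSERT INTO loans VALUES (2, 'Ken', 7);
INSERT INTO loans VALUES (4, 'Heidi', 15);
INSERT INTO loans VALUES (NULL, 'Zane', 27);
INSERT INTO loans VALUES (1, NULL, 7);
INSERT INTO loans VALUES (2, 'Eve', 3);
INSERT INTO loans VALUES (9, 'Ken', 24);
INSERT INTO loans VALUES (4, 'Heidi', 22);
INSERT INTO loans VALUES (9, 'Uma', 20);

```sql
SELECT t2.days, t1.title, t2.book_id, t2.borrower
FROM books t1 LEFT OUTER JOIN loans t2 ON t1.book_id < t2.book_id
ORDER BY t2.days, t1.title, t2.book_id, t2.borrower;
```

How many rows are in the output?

LEFT JOIN keeps every row from `books`; unmatched rows get NULL for `loans`'s columns.
Matching on t1.book_id < t2.book_id. A NULL in a compared column never satisfies the condition.
Matched pairs: 24; unmatched t1 rows kept: 1.
Total: 24 matched + 1 padded = 25 rows.

25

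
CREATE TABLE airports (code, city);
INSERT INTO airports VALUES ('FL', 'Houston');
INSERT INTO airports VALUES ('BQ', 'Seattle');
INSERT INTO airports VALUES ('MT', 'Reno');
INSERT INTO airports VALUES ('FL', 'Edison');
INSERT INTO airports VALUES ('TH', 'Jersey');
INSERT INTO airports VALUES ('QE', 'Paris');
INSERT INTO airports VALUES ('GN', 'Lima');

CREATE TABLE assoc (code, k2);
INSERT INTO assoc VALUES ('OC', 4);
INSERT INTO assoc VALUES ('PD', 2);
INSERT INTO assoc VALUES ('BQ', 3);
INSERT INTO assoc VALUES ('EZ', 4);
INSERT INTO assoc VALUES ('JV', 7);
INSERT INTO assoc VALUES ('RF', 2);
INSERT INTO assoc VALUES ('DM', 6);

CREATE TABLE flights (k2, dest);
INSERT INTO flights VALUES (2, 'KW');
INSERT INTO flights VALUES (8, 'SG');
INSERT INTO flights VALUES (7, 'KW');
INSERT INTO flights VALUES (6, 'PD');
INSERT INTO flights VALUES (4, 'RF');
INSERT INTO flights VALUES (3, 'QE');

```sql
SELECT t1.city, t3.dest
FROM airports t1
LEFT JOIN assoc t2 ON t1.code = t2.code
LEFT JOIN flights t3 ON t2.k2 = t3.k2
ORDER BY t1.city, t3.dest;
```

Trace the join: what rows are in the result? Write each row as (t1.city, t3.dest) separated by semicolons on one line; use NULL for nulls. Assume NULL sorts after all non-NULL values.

Joins associate left-to-right: airports LEFT JOIN assoc on code gives 7 intermediate row(s).
Then LEFT JOIN `flights t3` on k2: each of those 7 rows is kept; rows whose t2.k2 has no match in t3 get NULL for t3's columns.

(Edison, NULL); (Houston, NULL); (Jersey, NULL); (Lima, NULL); (Paris, NULL); (Reno, NULL); (Seattle, QE)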